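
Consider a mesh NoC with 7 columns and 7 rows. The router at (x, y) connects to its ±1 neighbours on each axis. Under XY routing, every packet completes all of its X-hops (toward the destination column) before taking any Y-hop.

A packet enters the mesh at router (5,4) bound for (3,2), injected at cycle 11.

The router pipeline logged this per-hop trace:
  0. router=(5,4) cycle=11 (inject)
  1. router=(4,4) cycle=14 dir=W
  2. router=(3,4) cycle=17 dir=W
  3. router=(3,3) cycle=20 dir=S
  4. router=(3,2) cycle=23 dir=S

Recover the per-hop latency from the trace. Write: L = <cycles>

L = 3

From hop 0 (11) to hop 1 (14): +3 cycles.
Each hop adds L, hence L = 3.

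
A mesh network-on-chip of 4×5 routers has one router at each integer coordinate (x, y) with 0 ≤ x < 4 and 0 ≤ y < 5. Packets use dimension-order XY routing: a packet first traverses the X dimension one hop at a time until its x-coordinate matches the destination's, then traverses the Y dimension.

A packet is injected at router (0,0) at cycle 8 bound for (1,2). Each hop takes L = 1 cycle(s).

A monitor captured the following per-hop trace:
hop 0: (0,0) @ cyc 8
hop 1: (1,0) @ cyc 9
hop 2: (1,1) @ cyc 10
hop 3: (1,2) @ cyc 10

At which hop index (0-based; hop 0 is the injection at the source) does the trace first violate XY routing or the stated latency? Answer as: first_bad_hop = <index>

  1: Δx=+1 Δy=+0 Δt=1 [ok]
  2: Δx=+0 Δy=+1 Δt=1 [ok]
  3: Δx=+0 Δy=+1 Δt=0 [BAD: Δcyc=0≠L]

first_bad_hop = 3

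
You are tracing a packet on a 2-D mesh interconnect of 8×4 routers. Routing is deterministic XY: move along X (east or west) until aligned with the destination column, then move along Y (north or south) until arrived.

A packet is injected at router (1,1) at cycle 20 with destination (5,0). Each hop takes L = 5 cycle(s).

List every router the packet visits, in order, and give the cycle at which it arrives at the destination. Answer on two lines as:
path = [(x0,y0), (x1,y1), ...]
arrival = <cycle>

path = [(1,1), (2,1), (3,1), (4,1), (5,1), (5,0)]
arrival = 45

[0] x=1 y=1 t=20
[1] x=2 y=1 t=25 →E
[2] x=3 y=1 t=30 →E
[3] x=4 y=1 t=35 →E
[4] x=5 y=1 t=40 →E
[5] x=5 y=0 t=45 →S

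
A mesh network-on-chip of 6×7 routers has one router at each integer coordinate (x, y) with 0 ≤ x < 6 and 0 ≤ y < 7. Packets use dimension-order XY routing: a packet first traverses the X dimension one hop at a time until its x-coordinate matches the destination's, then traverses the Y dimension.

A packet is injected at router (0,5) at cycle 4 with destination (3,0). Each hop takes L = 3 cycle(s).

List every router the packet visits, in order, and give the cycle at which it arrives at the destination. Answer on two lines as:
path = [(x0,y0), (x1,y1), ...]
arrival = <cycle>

src (0,5)  cyc=4
E→(1,5)  cyc=7
E→(2,5)  cyc=10
E→(3,5)  cyc=13
S→(3,4)  cyc=16
S→(3,3)  cyc=19
S→(3,2)  cyc=22
S→(3,1)  cyc=25
S→(3,0)  cyc=28

path = [(0,5), (1,5), (2,5), (3,5), (3,4), (3,3), (3,2), (3,1), (3,0)]
arrival = 28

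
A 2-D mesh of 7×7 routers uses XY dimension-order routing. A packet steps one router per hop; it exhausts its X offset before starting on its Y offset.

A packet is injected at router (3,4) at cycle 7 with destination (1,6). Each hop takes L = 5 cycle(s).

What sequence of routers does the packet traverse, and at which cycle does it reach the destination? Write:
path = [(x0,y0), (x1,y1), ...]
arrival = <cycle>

hop 0: (3,4) @ cyc 7
hop 1: (2,4) @ cyc 12  [W]
hop 2: (1,4) @ cyc 17  [W]
hop 3: (1,5) @ cyc 22  [N]
hop 4: (1,6) @ cyc 27  [N]

path = [(3,4), (2,4), (1,4), (1,5), (1,6)]
arrival = 27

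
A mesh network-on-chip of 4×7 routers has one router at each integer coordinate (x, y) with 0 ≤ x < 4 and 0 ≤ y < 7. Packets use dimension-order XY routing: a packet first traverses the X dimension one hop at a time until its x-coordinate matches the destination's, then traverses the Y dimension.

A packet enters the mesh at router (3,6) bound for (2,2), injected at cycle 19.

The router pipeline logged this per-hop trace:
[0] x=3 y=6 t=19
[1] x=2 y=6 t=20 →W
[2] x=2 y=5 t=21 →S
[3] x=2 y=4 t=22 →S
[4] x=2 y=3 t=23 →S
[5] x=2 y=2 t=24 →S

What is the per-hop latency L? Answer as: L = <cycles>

L = 1

cyc[1] − cyc[0] = 20 − 19 = 1.
Per-hop latency L = Δcyc = 1.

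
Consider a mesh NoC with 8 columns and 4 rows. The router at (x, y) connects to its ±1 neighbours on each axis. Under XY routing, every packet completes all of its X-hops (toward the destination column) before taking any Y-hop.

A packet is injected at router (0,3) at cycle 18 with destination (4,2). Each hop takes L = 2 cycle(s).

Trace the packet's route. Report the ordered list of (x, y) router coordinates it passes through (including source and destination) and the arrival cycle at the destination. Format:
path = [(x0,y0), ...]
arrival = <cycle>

path = [(0,3), (1,3), (2,3), (3,3), (4,3), (4,2)]
arrival = 28

hop 0: (0,3) @ cyc 18
hop 1: (1,3) @ cyc 20  [E]
hop 2: (2,3) @ cyc 22  [E]
hop 3: (3,3) @ cyc 24  [E]
hop 4: (4,3) @ cyc 26  [E]
hop 5: (4,2) @ cyc 28  [S]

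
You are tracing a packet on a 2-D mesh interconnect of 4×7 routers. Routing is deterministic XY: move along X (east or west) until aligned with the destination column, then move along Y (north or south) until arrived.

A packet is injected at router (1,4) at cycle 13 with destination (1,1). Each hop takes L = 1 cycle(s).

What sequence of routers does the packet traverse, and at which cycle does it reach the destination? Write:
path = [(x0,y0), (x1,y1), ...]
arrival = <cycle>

path = [(1,4), (1,3), (1,2), (1,1)]
arrival = 16

  0. router=(1,4) cycle=13 (inject)
  1. router=(1,3) cycle=14 dir=S
  2. router=(1,2) cycle=15 dir=S
  3. router=(1,1) cycle=16 dir=S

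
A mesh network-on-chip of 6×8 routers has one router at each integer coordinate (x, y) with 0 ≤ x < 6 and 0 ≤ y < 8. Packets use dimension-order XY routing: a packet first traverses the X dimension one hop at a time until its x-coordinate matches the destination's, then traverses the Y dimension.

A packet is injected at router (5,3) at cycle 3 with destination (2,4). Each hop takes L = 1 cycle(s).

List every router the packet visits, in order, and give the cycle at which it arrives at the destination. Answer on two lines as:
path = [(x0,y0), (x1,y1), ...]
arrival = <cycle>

t=3: at (5,3)
t=4: at (4,3) after W
t=5: at (3,3) after W
t=6: at (2,3) after W
t=7: at (2,4) after N

path = [(5,3), (4,3), (3,3), (2,3), (2,4)]
arrival = 7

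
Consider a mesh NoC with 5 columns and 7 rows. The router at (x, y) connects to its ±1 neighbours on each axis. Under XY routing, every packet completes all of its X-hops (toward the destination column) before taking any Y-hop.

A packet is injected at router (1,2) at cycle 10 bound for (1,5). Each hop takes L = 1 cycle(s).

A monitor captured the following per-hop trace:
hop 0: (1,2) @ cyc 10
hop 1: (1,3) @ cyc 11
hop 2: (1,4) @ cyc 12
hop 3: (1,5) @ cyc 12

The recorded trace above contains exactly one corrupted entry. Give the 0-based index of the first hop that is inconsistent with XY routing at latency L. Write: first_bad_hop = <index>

[1] (+0,+1) / 1c ⇒ ok
[2] (+0,+1) / 1c ⇒ ok
[3] (+0,+1) / 0c ⇒ BAD: Δcyc=0≠L

first_bad_hop = 3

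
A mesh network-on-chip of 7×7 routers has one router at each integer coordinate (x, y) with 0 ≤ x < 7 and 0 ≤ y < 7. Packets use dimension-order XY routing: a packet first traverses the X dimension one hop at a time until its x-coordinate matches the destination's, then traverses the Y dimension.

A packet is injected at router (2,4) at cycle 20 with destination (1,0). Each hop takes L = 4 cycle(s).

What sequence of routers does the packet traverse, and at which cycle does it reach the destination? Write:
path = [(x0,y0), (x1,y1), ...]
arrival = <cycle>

path = [(2,4), (1,4), (1,3), (1,2), (1,1), (1,0)]
arrival = 40

src (2,4)  cyc=20
W→(1,4)  cyc=24
S→(1,3)  cyc=28
S→(1,2)  cyc=32
S→(1,1)  cyc=36
S→(1,0)  cyc=40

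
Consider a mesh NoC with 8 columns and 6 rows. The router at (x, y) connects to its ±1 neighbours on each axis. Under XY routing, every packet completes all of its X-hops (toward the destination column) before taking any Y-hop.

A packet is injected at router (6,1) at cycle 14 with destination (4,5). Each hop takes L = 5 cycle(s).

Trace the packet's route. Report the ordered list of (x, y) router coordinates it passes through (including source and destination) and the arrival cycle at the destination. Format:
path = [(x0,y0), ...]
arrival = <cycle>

  0. router=(6,1) cycle=14 (inject)
  1. router=(5,1) cycle=19 dir=W
  2. router=(4,1) cycle=24 dir=W
  3. router=(4,2) cycle=29 dir=N
  4. router=(4,3) cycle=34 dir=N
  5. router=(4,4) cycle=39 dir=N
  6. router=(4,5) cycle=44 dir=N

path = [(6,1), (5,1), (4,1), (4,2), (4,3), (4,4), (4,5)]
arrival = 44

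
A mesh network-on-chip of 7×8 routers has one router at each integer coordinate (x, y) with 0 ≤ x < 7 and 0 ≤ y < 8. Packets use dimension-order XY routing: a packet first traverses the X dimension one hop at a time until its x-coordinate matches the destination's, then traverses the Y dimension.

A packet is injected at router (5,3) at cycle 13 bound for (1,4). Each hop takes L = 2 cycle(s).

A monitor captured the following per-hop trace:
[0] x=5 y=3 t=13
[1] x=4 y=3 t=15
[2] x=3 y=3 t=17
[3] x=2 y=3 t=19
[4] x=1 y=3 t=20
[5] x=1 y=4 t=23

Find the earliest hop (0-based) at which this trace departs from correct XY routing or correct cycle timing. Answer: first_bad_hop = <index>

check 1→ d=(-1,0) cyc+2: ok
check 2→ d=(-1,0) cyc+2: ok
check 3→ d=(-1,0) cyc+2: ok
check 4→ d=(-1,0) cyc+1: BAD: Δcyc=1≠L

first_bad_hop = 4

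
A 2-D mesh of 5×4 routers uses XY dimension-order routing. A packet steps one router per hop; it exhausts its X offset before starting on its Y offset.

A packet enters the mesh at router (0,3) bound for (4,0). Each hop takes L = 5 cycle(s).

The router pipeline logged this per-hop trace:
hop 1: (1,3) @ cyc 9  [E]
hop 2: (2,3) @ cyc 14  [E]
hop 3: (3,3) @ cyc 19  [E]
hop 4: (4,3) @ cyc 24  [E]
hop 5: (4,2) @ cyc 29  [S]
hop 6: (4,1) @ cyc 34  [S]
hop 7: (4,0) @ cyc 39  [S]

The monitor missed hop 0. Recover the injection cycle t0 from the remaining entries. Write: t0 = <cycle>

t0 = 4

Hop 1 reached at cycle 9; hop k is at t0 + k·L.
Subtract one hop: t0 = 9 − 5 = 4.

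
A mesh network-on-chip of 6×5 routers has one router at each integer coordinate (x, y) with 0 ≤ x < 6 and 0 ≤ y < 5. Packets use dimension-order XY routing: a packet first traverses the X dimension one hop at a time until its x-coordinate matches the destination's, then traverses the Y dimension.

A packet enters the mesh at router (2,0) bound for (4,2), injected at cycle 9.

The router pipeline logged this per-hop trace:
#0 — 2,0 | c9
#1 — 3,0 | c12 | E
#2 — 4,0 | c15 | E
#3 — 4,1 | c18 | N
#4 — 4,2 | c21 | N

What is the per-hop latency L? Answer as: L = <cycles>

Between hops 0 and 1 the cycle counter advances 12 − 9 = 3.
That increment is L by definition: L = 3.

L = 3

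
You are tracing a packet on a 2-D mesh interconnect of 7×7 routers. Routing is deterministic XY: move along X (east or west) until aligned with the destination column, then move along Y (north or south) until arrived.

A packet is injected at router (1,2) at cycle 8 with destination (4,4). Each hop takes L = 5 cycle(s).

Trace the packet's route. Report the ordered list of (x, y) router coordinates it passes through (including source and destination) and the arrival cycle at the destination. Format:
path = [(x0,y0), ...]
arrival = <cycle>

path = [(1,2), (2,2), (3,2), (4,2), (4,3), (4,4)]
arrival = 33

  0. router=(1,2) cycle=8 (inject)
  1. router=(2,2) cycle=13 dir=E
  2. router=(3,2) cycle=18 dir=E
  3. router=(4,2) cycle=23 dir=E
  4. router=(4,3) cycle=28 dir=N
  5. router=(4,4) cycle=33 dir=N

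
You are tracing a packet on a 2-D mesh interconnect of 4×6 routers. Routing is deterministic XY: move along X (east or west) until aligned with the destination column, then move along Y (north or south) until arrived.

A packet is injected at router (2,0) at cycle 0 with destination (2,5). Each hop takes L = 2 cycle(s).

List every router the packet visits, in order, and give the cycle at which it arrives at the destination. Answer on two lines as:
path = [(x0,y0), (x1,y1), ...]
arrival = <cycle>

path = [(2,0), (2,1), (2,2), (2,3), (2,4), (2,5)]
arrival = 10

#0 — 2,0 | c0
#1 — 2,1 | c2 | N
#2 — 2,2 | c4 | N
#3 — 2,3 | c6 | N
#4 — 2,4 | c8 | N
#5 — 2,5 | c10 | N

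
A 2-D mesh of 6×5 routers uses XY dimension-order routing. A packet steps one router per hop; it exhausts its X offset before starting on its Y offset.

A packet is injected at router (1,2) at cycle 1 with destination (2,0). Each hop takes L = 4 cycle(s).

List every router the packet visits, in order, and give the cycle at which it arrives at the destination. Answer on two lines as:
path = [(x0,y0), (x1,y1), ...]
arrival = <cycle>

path = [(1,2), (2,2), (2,1), (2,0)]
arrival = 13

hop 0: (1,2) @ cyc 1
hop 1: (2,2) @ cyc 5  [E]
hop 2: (2,1) @ cyc 9  [S]
hop 3: (2,0) @ cyc 13  [S]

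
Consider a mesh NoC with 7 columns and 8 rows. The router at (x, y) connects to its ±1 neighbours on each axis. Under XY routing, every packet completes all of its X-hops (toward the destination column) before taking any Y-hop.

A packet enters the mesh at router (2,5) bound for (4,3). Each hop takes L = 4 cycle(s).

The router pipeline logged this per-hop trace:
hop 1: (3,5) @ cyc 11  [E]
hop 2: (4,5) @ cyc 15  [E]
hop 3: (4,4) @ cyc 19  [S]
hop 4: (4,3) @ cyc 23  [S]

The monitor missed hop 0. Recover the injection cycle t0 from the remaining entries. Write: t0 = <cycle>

t0 = 7

At hop 1 the cycle is 11; in general cyc_k = t0 + kL.
Subtract one hop: t0 = 11 − 4 = 7.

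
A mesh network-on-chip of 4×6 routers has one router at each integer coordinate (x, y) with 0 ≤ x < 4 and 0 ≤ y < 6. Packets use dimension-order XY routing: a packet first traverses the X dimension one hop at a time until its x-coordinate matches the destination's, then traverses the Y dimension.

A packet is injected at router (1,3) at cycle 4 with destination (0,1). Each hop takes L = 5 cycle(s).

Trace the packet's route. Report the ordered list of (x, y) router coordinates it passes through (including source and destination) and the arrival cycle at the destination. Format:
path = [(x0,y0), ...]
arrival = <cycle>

[0] x=1 y=3 t=4
[1] x=0 y=3 t=9 →W
[2] x=0 y=2 t=14 →S
[3] x=0 y=1 t=19 →S

path = [(1,3), (0,3), (0,2), (0,1)]
arrival = 19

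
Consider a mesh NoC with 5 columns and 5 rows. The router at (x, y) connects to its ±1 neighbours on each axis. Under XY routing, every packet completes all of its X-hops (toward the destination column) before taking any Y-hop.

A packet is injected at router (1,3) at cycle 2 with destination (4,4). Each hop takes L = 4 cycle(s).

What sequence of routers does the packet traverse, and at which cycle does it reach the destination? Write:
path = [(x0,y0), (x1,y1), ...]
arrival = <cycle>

path = [(1,3), (2,3), (3,3), (4,3), (4,4)]
arrival = 18

[0] x=1 y=3 t=2
[1] x=2 y=3 t=6 →E
[2] x=3 y=3 t=10 →E
[3] x=4 y=3 t=14 →E
[4] x=4 y=4 t=18 →N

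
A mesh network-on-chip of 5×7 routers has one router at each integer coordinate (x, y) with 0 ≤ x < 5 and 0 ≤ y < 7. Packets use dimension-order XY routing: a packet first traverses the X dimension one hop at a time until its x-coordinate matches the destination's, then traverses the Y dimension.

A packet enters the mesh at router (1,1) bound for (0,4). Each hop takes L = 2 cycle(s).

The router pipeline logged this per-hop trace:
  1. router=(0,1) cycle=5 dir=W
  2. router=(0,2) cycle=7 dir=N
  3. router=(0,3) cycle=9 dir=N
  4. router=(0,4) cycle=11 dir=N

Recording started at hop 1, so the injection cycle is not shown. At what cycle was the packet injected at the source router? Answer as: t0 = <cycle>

t0 = 3

At hop 1 the cycle is 5; in general cyc_k = t0 + kL.
So t0 = 5 − 1·2 = 3.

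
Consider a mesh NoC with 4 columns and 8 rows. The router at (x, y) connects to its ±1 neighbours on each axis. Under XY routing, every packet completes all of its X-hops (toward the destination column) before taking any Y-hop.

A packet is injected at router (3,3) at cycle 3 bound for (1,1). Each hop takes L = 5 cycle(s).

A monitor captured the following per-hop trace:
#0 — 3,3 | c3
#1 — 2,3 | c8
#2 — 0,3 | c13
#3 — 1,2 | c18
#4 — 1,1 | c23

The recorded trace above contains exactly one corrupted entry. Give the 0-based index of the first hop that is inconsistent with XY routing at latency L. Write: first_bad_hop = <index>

[1] (-1,+0) / 5c ⇒ ok
[2] (-2,+0) / 5c ⇒ BAD: non-unit step

first_bad_hop = 2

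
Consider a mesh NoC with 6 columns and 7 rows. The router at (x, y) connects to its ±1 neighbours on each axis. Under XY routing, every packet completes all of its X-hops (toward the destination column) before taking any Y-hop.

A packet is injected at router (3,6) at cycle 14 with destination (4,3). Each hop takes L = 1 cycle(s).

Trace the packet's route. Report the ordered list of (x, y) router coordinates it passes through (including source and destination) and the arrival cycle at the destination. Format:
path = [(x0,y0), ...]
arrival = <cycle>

path = [(3,6), (4,6), (4,5), (4,4), (4,3)]
arrival = 18

  0. router=(3,6) cycle=14 (inject)
  1. router=(4,6) cycle=15 dir=E
  2. router=(4,5) cycle=16 dir=S
  3. router=(4,4) cycle=17 dir=S
  4. router=(4,3) cycle=18 dir=S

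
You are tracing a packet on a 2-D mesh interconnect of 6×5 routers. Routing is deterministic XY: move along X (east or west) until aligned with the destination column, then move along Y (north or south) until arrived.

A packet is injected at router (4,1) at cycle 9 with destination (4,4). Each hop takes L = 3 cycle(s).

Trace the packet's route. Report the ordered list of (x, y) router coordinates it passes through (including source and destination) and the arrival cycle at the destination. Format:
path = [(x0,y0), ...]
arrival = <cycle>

src (4,1)  cyc=9
N→(4,2)  cyc=12
N→(4,3)  cyc=15
N→(4,4)  cyc=18

path = [(4,1), (4,2), (4,3), (4,4)]
arrival = 18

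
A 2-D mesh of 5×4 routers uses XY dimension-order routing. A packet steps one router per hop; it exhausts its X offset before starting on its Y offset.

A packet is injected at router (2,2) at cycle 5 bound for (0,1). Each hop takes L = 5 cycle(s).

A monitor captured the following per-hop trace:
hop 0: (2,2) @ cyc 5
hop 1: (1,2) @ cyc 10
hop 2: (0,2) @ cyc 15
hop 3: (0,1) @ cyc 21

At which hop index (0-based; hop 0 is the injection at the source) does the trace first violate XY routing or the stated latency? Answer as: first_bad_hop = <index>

first_bad_hop = 3

hop 1: step (-1,+0), +5 cyc — ok
hop 2: step (-1,+0), +5 cyc — ok
hop 3: step (+0,-1), +6 cyc — BAD: Δcyc=6≠L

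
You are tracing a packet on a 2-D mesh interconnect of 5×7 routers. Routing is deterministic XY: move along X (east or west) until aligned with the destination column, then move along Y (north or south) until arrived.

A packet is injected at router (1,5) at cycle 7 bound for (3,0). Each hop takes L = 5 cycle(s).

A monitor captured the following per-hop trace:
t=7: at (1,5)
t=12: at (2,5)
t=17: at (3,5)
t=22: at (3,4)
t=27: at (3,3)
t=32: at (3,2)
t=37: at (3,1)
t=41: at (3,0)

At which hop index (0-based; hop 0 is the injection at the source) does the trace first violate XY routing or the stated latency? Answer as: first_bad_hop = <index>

  1: Δx=+1 Δy=+0 Δt=5 [ok]
  2: Δx=+1 Δy=+0 Δt=5 [ok]
  3: Δx=+0 Δy=-1 Δt=5 [ok]
  4: Δx=+0 Δy=-1 Δt=5 [ok]
  5: Δx=+0 Δy=-1 Δt=5 [ok]
  6: Δx=+0 Δy=-1 Δt=5 [ok]
  7: Δx=+0 Δy=-1 Δt=4 [BAD: Δcyc=4≠L]

first_bad_hop = 7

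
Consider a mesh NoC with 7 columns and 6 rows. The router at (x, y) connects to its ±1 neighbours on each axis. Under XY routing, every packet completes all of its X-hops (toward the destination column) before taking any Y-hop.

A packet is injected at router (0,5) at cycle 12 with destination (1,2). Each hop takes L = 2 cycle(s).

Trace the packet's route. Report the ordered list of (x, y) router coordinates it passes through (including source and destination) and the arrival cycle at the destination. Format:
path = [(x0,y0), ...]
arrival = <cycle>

src (0,5)  cyc=12
E→(1,5)  cyc=14
S→(1,4)  cyc=16
S→(1,3)  cyc=18
S→(1,2)  cyc=20

path = [(0,5), (1,5), (1,4), (1,3), (1,2)]
arrival = 20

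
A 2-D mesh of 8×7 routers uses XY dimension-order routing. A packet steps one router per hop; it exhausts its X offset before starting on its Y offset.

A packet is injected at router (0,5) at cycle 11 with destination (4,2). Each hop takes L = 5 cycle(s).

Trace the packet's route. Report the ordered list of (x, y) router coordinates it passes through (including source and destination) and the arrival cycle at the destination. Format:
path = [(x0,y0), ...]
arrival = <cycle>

[0] x=0 y=5 t=11
[1] x=1 y=5 t=16 →E
[2] x=2 y=5 t=21 →E
[3] x=3 y=5 t=26 →E
[4] x=4 y=5 t=31 →E
[5] x=4 y=4 t=36 →S
[6] x=4 y=3 t=41 →S
[7] x=4 y=2 t=46 →S

path = [(0,5), (1,5), (2,5), (3,5), (4,5), (4,4), (4,3), (4,2)]
arrival = 46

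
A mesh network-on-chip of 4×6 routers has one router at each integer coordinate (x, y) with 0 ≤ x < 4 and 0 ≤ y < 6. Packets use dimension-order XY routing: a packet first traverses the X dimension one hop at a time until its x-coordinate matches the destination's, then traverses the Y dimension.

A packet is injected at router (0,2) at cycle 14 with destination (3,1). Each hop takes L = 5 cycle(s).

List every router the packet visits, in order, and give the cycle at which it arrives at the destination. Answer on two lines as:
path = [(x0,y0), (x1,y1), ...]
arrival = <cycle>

t=14: at (0,2)
t=19: at (1,2) after E
t=24: at (2,2) after E
t=29: at (3,2) after E
t=34: at (3,1) after S

path = [(0,2), (1,2), (2,2), (3,2), (3,1)]
arrival = 34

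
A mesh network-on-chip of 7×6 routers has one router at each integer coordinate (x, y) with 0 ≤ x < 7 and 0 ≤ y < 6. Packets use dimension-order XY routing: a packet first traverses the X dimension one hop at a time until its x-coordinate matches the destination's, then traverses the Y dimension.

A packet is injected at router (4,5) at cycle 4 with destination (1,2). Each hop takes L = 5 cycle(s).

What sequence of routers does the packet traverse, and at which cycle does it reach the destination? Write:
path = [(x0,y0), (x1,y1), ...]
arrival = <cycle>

path = [(4,5), (3,5), (2,5), (1,5), (1,4), (1,3), (1,2)]
arrival = 34

hop 0: (4,5) @ cyc 4
hop 1: (3,5) @ cyc 9  [W]
hop 2: (2,5) @ cyc 14  [W]
hop 3: (1,5) @ cyc 19  [W]
hop 4: (1,4) @ cyc 24  [S]
hop 5: (1,3) @ cyc 29  [S]
hop 6: (1,2) @ cyc 34  [S]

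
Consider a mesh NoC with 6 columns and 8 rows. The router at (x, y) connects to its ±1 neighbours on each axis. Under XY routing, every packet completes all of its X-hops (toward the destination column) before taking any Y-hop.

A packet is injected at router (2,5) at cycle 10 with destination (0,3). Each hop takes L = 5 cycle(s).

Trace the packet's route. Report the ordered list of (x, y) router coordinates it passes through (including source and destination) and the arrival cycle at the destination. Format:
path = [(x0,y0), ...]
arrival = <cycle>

hop 0: (2,5) @ cyc 10
hop 1: (1,5) @ cyc 15  [W]
hop 2: (0,5) @ cyc 20  [W]
hop 3: (0,4) @ cyc 25  [S]
hop 4: (0,3) @ cyc 30  [S]

path = [(2,5), (1,5), (0,5), (0,4), (0,3)]
arrival = 30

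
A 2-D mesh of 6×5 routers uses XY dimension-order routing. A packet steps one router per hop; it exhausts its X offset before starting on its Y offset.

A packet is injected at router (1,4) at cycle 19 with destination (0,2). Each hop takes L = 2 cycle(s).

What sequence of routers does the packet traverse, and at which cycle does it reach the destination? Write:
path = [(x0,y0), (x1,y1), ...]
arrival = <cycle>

path = [(1,4), (0,4), (0,3), (0,2)]
arrival = 25

src (1,4)  cyc=19
W→(0,4)  cyc=21
S→(0,3)  cyc=23
S→(0,2)  cyc=25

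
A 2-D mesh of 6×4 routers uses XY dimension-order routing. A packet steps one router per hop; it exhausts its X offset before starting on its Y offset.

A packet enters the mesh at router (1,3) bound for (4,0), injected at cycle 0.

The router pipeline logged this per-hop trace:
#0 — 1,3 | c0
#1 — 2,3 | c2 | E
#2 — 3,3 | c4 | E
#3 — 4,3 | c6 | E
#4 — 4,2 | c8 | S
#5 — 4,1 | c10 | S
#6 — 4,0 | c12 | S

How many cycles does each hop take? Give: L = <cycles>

Δcyc across hop 0→1: 2 − 0 = 2.
Each hop adds L, hence L = 2.

L = 2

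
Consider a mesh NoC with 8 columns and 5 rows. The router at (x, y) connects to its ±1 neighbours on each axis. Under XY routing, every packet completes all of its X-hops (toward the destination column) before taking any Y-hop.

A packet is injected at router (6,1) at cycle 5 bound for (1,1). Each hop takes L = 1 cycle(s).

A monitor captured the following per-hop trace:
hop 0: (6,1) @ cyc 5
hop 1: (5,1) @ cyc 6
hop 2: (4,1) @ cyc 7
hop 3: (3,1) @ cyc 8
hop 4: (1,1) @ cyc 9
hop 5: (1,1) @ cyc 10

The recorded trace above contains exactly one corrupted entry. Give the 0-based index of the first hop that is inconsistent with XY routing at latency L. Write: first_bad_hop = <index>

[1] (-1,+0) / 1c ⇒ ok
[2] (-1,+0) / 1c ⇒ ok
[3] (-1,+0) / 1c ⇒ ok
[4] (-2,+0) / 1c ⇒ BAD: non-unit step

first_bad_hop = 4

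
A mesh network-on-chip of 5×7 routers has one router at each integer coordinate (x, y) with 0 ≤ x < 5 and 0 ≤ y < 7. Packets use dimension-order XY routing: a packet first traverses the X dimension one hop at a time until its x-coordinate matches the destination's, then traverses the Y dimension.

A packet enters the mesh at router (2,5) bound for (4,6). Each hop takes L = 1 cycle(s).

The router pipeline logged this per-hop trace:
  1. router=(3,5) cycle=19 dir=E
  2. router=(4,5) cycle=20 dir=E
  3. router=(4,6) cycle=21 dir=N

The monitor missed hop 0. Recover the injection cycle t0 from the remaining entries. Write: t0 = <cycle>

The first recorded entry is hop 1 at cycle 19.
t0 = cyc[1] − L = 19 − 1 = 18.

t0 = 18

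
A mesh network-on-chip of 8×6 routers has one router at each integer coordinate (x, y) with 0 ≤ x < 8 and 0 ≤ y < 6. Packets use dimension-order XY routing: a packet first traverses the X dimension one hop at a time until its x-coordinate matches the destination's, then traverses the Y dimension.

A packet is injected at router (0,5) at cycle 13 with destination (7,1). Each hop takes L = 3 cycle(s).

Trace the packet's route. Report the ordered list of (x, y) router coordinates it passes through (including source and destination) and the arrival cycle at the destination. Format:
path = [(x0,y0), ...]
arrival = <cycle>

[0] x=0 y=5 t=13
[1] x=1 y=5 t=16 →E
[2] x=2 y=5 t=19 →E
[3] x=3 y=5 t=22 →E
[4] x=4 y=5 t=25 →E
[5] x=5 y=5 t=28 →E
[6] x=6 y=5 t=31 →E
[7] x=7 y=5 t=34 →E
[8] x=7 y=4 t=37 →S
[9] x=7 y=3 t=40 →S
[10] x=7 y=2 t=43 →S
[11] x=7 y=1 t=46 →S

path = [(0,5), (1,5), (2,5), (3,5), (4,5), (5,5), (6,5), (7,5), (7,4), (7,3), (7,2), (7,1)]
arrival = 46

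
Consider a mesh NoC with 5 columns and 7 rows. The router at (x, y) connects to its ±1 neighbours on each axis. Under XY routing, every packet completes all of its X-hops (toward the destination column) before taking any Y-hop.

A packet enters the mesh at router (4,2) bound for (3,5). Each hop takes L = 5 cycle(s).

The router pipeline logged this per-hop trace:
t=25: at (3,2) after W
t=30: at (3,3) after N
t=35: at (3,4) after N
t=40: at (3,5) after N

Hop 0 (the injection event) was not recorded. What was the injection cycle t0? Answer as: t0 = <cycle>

The first recorded entry is hop 1 at cycle 25.
Subtract one hop: t0 = 25 − 5 = 20.

t0 = 20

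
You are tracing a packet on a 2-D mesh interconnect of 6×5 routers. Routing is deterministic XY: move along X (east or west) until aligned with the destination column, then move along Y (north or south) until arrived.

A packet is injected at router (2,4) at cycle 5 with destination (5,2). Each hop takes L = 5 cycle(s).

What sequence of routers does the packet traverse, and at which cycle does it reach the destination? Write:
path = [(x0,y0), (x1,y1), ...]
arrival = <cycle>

  0. router=(2,4) cycle=5 (inject)
  1. router=(3,4) cycle=10 dir=E
  2. router=(4,4) cycle=15 dir=E
  3. router=(5,4) cycle=20 dir=E
  4. router=(5,3) cycle=25 dir=S
  5. router=(5,2) cycle=30 dir=S

path = [(2,4), (3,4), (4,4), (5,4), (5,3), (5,2)]
arrival = 30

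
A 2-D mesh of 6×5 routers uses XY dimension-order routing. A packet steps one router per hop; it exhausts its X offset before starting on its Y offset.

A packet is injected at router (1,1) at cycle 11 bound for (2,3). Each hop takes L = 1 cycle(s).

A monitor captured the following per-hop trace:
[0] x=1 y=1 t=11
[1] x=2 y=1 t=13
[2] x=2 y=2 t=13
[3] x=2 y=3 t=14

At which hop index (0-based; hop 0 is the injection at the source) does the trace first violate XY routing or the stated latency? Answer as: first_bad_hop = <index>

first_bad_hop = 1

check 1→ d=(1,0) cyc+2: BAD: Δcyc=2≠L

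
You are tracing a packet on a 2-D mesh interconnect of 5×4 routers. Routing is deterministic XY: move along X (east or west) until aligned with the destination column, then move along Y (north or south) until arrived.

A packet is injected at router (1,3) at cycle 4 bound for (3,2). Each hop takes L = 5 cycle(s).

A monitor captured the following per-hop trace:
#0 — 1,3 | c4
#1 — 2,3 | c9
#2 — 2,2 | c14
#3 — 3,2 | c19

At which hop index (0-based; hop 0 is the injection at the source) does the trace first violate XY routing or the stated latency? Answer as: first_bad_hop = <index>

first_bad_hop = 2

hop 1: step (+1,+0), +5 cyc — ok
hop 2: step (+0,-1), +5 cyc — BAD: Y-move but x=2≠3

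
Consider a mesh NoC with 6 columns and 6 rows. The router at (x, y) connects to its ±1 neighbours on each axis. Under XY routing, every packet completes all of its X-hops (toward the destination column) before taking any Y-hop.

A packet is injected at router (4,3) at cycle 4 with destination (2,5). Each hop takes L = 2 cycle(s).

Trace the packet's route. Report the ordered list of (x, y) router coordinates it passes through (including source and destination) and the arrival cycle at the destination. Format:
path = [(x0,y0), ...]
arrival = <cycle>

[0] x=4 y=3 t=4
[1] x=3 y=3 t=6 →W
[2] x=2 y=3 t=8 →W
[3] x=2 y=4 t=10 →N
[4] x=2 y=5 t=12 →N

path = [(4,3), (3,3), (2,3), (2,4), (2,5)]
arrival = 12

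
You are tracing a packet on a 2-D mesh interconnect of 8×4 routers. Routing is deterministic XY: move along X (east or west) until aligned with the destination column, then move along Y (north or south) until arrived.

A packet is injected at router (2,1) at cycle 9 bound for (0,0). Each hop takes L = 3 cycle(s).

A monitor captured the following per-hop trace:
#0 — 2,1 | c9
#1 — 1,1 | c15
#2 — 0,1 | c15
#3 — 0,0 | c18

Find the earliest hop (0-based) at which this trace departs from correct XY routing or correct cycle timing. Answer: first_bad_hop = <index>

first_bad_hop = 1

hop 1: step (-1,+0), +6 cyc — BAD: Δcyc=6≠L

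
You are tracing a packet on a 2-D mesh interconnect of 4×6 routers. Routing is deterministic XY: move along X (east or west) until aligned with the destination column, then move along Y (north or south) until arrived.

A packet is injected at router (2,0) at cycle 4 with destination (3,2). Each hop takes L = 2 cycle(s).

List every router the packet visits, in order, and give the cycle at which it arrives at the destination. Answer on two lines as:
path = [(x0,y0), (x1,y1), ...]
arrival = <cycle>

path = [(2,0), (3,0), (3,1), (3,2)]
arrival = 10

  0. router=(2,0) cycle=4 (inject)
  1. router=(3,0) cycle=6 dir=E
  2. router=(3,1) cycle=8 dir=N
  3. router=(3,2) cycle=10 dir=N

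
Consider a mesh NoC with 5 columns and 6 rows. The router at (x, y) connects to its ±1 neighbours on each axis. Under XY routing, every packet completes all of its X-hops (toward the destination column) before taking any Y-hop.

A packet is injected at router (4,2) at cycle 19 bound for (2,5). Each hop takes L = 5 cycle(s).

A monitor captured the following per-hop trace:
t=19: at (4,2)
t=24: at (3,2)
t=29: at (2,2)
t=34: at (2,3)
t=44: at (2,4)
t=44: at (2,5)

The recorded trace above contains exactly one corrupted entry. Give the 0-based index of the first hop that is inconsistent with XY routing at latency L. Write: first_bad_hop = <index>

first_bad_hop = 4

check 1→ d=(-1,0) cyc+5: ok
check 2→ d=(-1,0) cyc+5: ok
check 3→ d=(0,1) cyc+5: ok
check 4→ d=(0,1) cyc+10: BAD: Δcyc=10≠L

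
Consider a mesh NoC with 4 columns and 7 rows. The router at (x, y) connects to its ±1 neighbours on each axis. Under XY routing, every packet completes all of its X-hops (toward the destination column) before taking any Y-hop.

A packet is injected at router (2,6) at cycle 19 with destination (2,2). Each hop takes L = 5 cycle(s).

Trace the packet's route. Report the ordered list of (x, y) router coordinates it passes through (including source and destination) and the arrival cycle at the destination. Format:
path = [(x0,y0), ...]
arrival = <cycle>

t=19: at (2,6)
t=24: at (2,5) after S
t=29: at (2,4) after S
t=34: at (2,3) after S
t=39: at (2,2) after S

path = [(2,6), (2,5), (2,4), (2,3), (2,2)]
arrival = 39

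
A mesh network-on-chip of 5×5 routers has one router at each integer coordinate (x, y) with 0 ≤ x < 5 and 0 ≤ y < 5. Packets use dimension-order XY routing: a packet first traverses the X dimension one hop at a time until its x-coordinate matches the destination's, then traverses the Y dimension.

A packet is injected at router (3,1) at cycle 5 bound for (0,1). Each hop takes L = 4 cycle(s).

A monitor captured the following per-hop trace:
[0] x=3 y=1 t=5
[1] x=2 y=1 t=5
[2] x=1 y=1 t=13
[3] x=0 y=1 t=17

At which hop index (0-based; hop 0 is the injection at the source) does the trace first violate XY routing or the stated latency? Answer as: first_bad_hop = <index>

check 1→ d=(-1,0) cyc+0: BAD: Δcyc=0≠L

first_bad_hop = 1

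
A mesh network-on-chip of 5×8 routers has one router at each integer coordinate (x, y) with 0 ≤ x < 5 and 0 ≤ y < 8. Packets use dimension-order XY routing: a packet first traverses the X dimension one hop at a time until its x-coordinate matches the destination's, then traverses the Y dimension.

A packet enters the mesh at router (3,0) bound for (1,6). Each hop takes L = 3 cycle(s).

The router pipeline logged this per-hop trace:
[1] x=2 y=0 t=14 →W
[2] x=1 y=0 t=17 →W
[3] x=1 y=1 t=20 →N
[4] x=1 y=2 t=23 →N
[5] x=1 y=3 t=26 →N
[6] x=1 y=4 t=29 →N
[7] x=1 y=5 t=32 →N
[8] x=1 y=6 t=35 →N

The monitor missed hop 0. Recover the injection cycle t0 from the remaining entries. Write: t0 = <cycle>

t0 = 11

Hop 1 reached at cycle 14; hop k is at t0 + k·L.
Subtract one hop: t0 = 14 − 3 = 11.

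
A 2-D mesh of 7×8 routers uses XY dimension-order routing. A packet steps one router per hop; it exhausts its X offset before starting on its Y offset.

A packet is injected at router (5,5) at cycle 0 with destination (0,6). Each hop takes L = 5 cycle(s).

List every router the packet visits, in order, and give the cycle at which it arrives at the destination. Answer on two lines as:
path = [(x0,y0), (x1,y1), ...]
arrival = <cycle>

t=0: at (5,5)
t=5: at (4,5) after W
t=10: at (3,5) after W
t=15: at (2,5) after W
t=20: at (1,5) after W
t=25: at (0,5) after W
t=30: at (0,6) after N

path = [(5,5), (4,5), (3,5), (2,5), (1,5), (0,5), (0,6)]
arrival = 30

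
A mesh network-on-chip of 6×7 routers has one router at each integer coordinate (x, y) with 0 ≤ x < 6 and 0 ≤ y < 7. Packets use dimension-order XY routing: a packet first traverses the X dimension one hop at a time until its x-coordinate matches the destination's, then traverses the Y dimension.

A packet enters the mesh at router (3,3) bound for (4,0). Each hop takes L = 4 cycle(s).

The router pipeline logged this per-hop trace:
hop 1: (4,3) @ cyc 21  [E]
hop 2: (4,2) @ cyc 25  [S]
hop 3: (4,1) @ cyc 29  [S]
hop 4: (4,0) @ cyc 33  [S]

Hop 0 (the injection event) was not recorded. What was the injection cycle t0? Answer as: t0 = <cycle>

t0 = 17

At hop 1 the cycle is 21; in general cyc_k = t0 + kL.
Subtract one hop: t0 = 21 − 4 = 17.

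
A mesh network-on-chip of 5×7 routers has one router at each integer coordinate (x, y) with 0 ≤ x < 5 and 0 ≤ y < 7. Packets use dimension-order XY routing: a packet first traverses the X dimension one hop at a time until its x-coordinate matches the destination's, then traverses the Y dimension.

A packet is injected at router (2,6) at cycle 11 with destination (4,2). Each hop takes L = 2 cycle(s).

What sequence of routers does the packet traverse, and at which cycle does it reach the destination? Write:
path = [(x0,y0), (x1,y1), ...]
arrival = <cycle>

path = [(2,6), (3,6), (4,6), (4,5), (4,4), (4,3), (4,2)]
arrival = 23

#0 — 2,6 | c11
#1 — 3,6 | c13 | E
#2 — 4,6 | c15 | E
#3 — 4,5 | c17 | S
#4 — 4,4 | c19 | S
#5 — 4,3 | c21 | S
#6 — 4,2 | c23 | S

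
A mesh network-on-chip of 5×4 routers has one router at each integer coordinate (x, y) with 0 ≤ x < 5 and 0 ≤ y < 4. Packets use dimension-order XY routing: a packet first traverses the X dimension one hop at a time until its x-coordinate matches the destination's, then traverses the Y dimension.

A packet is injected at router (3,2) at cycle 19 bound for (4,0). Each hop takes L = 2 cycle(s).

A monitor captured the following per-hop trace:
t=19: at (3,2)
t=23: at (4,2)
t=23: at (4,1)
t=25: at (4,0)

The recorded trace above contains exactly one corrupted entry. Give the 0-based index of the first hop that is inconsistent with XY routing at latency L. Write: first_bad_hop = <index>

[1] (+1,+0) / 4c ⇒ BAD: Δcyc=4≠L

first_bad_hop = 1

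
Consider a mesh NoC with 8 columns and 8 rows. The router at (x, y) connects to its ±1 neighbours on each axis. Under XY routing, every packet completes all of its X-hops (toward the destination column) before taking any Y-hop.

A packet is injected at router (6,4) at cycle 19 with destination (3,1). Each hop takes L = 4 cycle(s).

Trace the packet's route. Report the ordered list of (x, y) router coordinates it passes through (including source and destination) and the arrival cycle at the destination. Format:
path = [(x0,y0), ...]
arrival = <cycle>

src (6,4)  cyc=19
W→(5,4)  cyc=23
W→(4,4)  cyc=27
W→(3,4)  cyc=31
S→(3,3)  cyc=35
S→(3,2)  cyc=39
S→(3,1)  cyc=43

path = [(6,4), (5,4), (4,4), (3,4), (3,3), (3,2), (3,1)]
arrival = 43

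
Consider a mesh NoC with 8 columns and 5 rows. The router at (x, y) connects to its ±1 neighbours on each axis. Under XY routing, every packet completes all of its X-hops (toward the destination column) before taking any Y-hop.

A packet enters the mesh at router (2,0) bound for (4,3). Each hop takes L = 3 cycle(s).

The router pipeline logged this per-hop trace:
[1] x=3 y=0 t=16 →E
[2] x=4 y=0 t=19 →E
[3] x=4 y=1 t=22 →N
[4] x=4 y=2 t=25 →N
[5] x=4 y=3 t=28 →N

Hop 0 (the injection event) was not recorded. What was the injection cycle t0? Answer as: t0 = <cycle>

t0 = 13

The first recorded entry is hop 1 at cycle 16.
So t0 = 16 − 1·3 = 13.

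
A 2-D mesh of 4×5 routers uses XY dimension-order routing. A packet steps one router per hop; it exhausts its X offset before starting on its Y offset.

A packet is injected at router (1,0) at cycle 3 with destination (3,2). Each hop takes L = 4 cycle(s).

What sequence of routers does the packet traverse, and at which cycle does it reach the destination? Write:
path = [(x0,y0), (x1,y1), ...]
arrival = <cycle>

path = [(1,0), (2,0), (3,0), (3,1), (3,2)]
arrival = 19

[0] x=1 y=0 t=3
[1] x=2 y=0 t=7 →E
[2] x=3 y=0 t=11 →E
[3] x=3 y=1 t=15 →N
[4] x=3 y=2 t=19 →N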